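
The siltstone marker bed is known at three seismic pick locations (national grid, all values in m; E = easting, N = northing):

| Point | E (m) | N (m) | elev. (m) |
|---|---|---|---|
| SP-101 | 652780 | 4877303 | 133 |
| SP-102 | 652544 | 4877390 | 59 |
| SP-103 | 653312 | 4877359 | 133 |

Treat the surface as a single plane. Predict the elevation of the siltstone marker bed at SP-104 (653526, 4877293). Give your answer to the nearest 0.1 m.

191.6 m

Let the plane be z = a·E + b·N + c.
SP-102−SP-101: −236a + 87b = −74;  SP-103−SP-101: 532a + 56b = 0.
Solving gives a = 0.069647059, b = −0.661647059.
Then c = 133 − a·652780 − b·4877303 = 3181721.98.
At (653526, 4877293): z = 45516.2 − 3227046.6 + 3181721.98 = 191.6 m.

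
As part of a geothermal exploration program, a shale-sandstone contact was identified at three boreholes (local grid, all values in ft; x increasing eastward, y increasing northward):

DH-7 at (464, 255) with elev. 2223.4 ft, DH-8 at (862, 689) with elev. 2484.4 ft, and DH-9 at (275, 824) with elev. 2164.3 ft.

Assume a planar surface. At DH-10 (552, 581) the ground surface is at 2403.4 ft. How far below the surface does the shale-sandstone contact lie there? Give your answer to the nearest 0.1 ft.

Let the plane be z = a·x + b·y + c.
DH-8−DH-7: 398a + 434b = 261;  DH-9−DH-7: −189a + 569b = −59.1.
Solving gives a = 0.56455, b = 0.08366.
Then c = 2223.4 − a·464 − b·255 = 1940.11.
At (552, 581): z_contact = 311.63 + 48.60 + 1940.11 = 2300.35 ft.
Depth below ground = 2403.4 − 2300.35 = 103.0 ft.

103.0 ft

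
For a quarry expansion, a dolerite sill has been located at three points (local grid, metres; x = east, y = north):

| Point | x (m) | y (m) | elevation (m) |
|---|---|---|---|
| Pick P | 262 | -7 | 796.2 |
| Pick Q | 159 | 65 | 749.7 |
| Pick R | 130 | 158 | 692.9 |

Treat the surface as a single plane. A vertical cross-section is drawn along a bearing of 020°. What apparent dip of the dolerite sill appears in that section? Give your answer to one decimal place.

Let the plane be z = a·x + b·y + c.
Pick Q−Pick P: −103a + 72b = −46.5;  Pick R−Pick P: −132a + 165b = −103.3.
Solving gives a = 0.03136, b = −0.60097.
Unit vector along 020° is (sin 20°, cos 20°) = (0.3420, 0.9397).
Slope in that direction = a·(0.3420) + b·(0.9397) = −0.55401.
Apparent dip = arctan|0.55401| = 29.0° (true dip is 31.0°, so apparent ≤ true as expected).

29.0°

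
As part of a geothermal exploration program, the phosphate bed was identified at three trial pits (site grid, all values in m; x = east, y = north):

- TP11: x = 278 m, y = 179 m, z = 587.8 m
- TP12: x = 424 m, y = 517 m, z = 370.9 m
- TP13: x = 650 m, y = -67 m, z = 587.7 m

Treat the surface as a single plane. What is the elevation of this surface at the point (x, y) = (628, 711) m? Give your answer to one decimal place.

206.7 m

Two edge vectors: TP11→TP12 = (146, 338, -216.9), TP11→TP13 = (372, -246, -0.1).
Normal n = (TP11→TP12) × (TP11→TP13) = (-53391.2, -80672.2, -161652).
So ∂z/∂x = −n_x/n_z = −0.33028 and ∂z/∂y = −n_y/n_z = −0.49905.
Intercept c from TP11: 587.8 + 91.82 + 89.33 = 768.95.
At (628, 711): z = −207.4 − 354.8 + 768.95 = 206.7 m.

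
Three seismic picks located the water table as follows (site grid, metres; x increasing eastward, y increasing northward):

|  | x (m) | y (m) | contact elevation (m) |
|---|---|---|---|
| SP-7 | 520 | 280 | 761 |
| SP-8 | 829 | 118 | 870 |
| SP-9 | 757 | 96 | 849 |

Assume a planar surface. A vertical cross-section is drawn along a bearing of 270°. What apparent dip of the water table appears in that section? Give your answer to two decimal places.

17.44°

Two edge vectors: SP-7→SP-8 = (309, -162, 109), SP-7→SP-9 = (237, -184, 88).
Normal n = (SP-7→SP-8) × (SP-7→SP-9) = (5800, -1359, -18462).
So ∂z/∂x = −n_x/n_z = 0.31416 and ∂z/∂y = −n_y/n_z = −0.07361.
Unit vector along 270° is (sin 270°, cos 270°) = (-1.0000, -0.0000).
Slope in that direction = a·(-1.0000) + b·(-0.0000) = −0.31416.
Apparent dip = arctan|0.31416| = 17.44° (true dip is 17.9°, so apparent ≤ true as expected).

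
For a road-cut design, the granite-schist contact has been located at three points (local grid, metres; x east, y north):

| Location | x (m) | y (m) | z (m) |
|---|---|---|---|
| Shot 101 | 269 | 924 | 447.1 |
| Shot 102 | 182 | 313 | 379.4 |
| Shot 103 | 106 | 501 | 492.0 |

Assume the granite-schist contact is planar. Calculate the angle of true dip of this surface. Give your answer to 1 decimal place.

Let the plane be z = a·x + b·y + c.
Shot 102−Shot 101: −87a − 611b = −67.7;  Shot 103−Shot 101: −163a − 423b = 44.9.
Solving gives a = −0.89296, b = 0.23795.
Gradient magnitude |∇z| = √(a² + b²) = √(0.79738 + 0.05662) = 0.92412.
True dip = arctan(0.92412) = 42.7°, dipping toward ESE (azimuth ≈ 105°).

42.7°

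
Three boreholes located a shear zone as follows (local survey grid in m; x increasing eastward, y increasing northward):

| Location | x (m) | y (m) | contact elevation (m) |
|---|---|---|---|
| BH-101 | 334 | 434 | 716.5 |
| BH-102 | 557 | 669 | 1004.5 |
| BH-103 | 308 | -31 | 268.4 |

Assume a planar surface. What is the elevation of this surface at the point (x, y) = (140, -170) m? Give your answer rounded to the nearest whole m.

Two edge vectors: BH-101→BH-102 = (223, 235, 288), BH-101→BH-103 = (-26, -465, -448.1).
Normal n = (BH-101→BH-102) × (BH-101→BH-103) = (28616.5, 92438.3, -97585).
So ∂z/∂x = −n_x/n_z = 0.29325 and ∂z/∂y = −n_y/n_z = 0.94726.
Intercept c from BH-101: 716.5 − 97.94 − 411.11 = 207.44.
At (140, -170): z = 41.1 − 161.0 + 207.44 = 87.5 m.

87 m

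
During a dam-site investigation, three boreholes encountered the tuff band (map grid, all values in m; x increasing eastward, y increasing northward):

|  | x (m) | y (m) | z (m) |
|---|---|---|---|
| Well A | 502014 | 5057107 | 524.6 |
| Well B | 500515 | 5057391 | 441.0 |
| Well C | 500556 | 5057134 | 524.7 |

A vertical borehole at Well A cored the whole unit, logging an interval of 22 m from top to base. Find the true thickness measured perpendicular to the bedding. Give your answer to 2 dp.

Let the plane be z = a·x + b·y + c.
Well B−Well A: −1499a + 284b = −83.6;  Well C−Well A: −1458a + 27b = 0.1.
Solving gives a = −0.00612, b = −0.32666.
|∇z| = √(a²+b²) = 0.32671, so dip δ = arctan(0.32671) = 18.09°.
True thickness = vertical thickness × cos δ = 22 × cos 18.09° = 20.91 m.

20.91 m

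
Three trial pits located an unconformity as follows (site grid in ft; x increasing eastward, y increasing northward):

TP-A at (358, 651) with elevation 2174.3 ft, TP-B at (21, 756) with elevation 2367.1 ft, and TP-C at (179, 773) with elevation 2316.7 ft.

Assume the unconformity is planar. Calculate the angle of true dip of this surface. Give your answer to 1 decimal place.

35.6°

Let the plane be z = a·x + b·y + c.
TP-B−TP-A: −337a + 105b = 192.8;  TP-C−TP-A: −179a + 122b = 142.4.
Solving gives a = −0.38396, b = 0.60386.
Gradient magnitude |∇z| = √(a² + b²) = √(0.14743 + 0.36465) = 0.71559.
True dip = arctan(0.71559) = 35.6°, dipping toward SSE (azimuth ≈ 148°).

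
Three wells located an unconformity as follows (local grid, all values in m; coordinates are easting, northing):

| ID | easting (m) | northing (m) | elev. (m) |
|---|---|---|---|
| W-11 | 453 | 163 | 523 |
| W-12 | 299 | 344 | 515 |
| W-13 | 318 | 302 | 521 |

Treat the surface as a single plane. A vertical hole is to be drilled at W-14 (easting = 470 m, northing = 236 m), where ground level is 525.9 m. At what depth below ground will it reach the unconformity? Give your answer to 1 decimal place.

25.7 m

Two edge vectors: W-11→W-12 = (-154, 181, -8), W-11→W-13 = (-135, 139, -2).
Normal n = (W-11→W-12) × (W-11→W-13) = (750, 772, 3029).
So ∂z/∂easting = −n_x/n_z = −0.24761 and ∂z/∂northing = −n_y/n_z = −0.25487.
Intercept c from W-11: 523 + 112.17 + 41.54 = 676.71.
At (470, 236): z_contact = −116.38 − 60.15 + 676.71 = 500.19 m.
Depth below ground = 525.9 − 500.19 = 25.7 m.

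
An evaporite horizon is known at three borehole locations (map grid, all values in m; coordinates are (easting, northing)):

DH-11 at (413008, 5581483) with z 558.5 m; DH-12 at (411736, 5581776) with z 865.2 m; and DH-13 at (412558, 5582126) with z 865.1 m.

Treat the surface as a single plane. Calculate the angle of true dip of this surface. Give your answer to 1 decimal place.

Let the plane be z = a·E + b·N + c.
DH-12−DH-11: −1272a + 293b = 306.7;  DH-13−DH-11: −450a + 643b = 306.6.
Solving gives a = −0.15651, b = 0.36729.
Gradient magnitude |∇z| = √(a² + b²) = √(0.02450 + 0.13490) = 0.39925.
True dip = arctan(0.39925) = 21.8°, dipping toward SSE (azimuth ≈ 157°).

21.8°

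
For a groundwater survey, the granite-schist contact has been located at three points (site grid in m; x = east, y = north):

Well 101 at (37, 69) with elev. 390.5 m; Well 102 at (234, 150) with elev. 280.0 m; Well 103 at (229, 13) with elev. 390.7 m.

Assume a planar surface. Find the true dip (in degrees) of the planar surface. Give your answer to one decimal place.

Two edge vectors: Well 101→Well 102 = (197, 81, -110.5), Well 101→Well 103 = (192, -56, 0.2).
Normal n = (Well 101→Well 102) × (Well 101→Well 103) = (-6171.8, -21255.4, -26584).
So ∂z/∂x = −n_x/n_z = −0.23216 and ∂z/∂y = −n_y/n_z = −0.79956.
Gradient magnitude |∇z| = √(a² + b²) = √(0.05390 + 0.63929) = 0.83258.
True dip = arctan(0.83258) = 39.8°, dipping toward NNE (azimuth ≈ 016°).

39.8°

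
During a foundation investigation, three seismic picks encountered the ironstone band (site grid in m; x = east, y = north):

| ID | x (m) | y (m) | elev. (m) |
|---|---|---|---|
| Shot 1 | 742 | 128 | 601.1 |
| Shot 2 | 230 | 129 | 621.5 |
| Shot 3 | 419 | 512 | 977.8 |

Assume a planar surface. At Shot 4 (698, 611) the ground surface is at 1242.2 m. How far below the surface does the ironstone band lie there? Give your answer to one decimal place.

Two edge vectors: Shot 1→Shot 2 = (-512, 1, 20.4), Shot 1→Shot 3 = (-323, 384, 376.7).
Normal n = (Shot 1→Shot 2) × (Shot 1→Shot 3) = (-7456.9, 186281.2, -196285).
So ∂z/∂x = −n_x/n_z = −0.03799 and ∂z/∂y = −n_y/n_z = 0.94903.
Intercept c from Shot 1: 601.1 + 28.19 − 121.48 = 507.81.
At (698, 611): z_contact = −26.52 + 579.86 + 507.81 = 1061.16 m.
Depth below ground = 1242.2 − 1061.16 = 181.0 m.

181.0 m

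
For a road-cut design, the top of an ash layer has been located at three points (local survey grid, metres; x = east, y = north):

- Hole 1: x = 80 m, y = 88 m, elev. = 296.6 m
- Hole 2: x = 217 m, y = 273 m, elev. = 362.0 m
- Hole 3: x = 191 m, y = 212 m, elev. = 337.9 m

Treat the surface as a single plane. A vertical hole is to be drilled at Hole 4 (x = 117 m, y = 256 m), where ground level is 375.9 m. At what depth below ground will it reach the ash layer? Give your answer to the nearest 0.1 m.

8.3 m

Let the plane be z = a·x + b·y + c.
Hole 2−Hole 1: 137a + 185b = 65.4;  Hole 3−Hole 1: 111a + 124b = 41.3.
Solving gives a = −0.13225, b = 0.45145.
Then c = 296.6 − a·80 − b·88 = 267.45.
At (117, 256): z_contact = −15.47 + 115.57 + 267.45 = 367.55 m.
Depth below ground = 375.9 − 367.55 = 8.3 m.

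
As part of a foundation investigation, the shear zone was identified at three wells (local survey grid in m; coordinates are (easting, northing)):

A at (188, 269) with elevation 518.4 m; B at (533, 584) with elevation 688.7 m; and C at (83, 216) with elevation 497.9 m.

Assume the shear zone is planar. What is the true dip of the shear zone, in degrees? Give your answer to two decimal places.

Let the plane be z = a·E + b·N + c.
B−A: 345a + 315b = 170.3;  C−A: −105a − 53b = −20.5.
Solving gives a = −0.17366, b = 0.73083.
Gradient magnitude |∇z| = √(a² + b²) = √(0.03016 + 0.53411) = 0.75118.
True dip = arctan(0.75118) = 36.91°, dipping toward SSE (azimuth ≈ 167°).

36.91°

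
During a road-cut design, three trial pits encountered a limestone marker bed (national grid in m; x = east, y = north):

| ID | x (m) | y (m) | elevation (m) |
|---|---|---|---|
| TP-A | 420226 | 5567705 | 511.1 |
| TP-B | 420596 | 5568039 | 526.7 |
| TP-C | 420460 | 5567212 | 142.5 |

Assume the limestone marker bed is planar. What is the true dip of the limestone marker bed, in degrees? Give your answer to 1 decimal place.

Two edge vectors: TP-A→TP-B = (370, 334, 15.6), TP-A→TP-C = (234, -493, -368.6).
Normal n = (TP-A→TP-B) × (TP-A→TP-C) = (-115421.6, 140032.4, -260566).
So ∂z/∂x = −n_x/n_z = −0.44296 and ∂z/∂y = −n_y/n_z = 0.53742.
Gradient magnitude |∇z| = √(a² + b²) = √(0.19622 + 0.28882) = 0.69644.
True dip = arctan(0.69644) = 34.9°, dipping toward SE (azimuth ≈ 141°).

34.9°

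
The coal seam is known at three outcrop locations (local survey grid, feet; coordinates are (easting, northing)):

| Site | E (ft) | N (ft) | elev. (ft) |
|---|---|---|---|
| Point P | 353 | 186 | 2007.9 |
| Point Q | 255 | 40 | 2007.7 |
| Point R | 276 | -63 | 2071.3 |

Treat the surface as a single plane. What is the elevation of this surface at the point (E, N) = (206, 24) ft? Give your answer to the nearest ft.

1981 ft

Let the plane be z = a·E + b·N + c.
Point Q−Point P: −98a − 146b = −0.2;  Point R−Point P: −77a − 249b = 63.4.
Solving gives a = 0.70716, b = −0.47330.
Then c = 2007.9 − a·353 − b·186 = 1846.31.
At (206, 24): z = 145.7 − 11.4 + 1846.31 = 1980.6 ft.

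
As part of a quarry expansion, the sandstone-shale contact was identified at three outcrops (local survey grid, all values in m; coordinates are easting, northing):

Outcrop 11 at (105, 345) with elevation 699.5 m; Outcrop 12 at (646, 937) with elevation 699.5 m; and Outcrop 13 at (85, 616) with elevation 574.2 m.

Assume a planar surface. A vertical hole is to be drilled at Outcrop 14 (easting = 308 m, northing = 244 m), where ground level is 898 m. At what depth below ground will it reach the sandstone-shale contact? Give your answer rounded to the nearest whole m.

Let the plane be z = a·easting + b·northing + c.
Outcrop 12−Outcrop 11: 541a + 592b = 0;  Outcrop 13−Outcrop 11: −20a + 271b = −125.3.
Solving gives a = 0.46814, b = −0.42781.
Then c = 699.5 − a·105 − b·345 = 797.94.
At (308, 244): z_contact = 144.2 − 104.4 + 797.94 = 837.7 m.
Depth below ground = 898 − 837.7 = 60 m.

60 m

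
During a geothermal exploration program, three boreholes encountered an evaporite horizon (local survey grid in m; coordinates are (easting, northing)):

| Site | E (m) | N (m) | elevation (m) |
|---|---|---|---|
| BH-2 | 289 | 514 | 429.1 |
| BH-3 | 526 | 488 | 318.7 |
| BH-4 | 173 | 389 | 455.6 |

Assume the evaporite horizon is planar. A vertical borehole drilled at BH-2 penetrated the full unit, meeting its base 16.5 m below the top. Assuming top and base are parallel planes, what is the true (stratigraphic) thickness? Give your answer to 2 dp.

Let the plane be z = a·E + b·N + c.
BH-3−BH-2: 237a − 26b = −110.4;  BH-4−BH-2: −116a − 125b = 26.5.
Solving gives a = −0.44389, b = 0.19993.
|∇z| = √(a²+b²) = 0.48684, so dip δ = arctan(0.48684) = 25.96°.
True thickness = vertical thickness × cos δ = 16.5 × cos 25.96° = 14.84 m.

14.84 m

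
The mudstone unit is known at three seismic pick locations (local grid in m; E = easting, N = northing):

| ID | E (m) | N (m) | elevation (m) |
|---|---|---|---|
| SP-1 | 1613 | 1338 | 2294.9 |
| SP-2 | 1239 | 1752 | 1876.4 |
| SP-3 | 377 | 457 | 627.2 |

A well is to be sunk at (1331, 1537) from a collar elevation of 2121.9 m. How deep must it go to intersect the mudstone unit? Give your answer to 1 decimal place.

156.9 m

Two edge vectors: SP-1→SP-2 = (-374, 414, -418.5), SP-1→SP-3 = (-1236, -881, -1667.7).
Normal n = (SP-1→SP-2) × (SP-1→SP-3) = (-1059126.3, -106453.8, 841198).
So ∂z/∂E = −n_x/n_z = 1.259069 and ∂z/∂N = −n_y/n_z = 0.126550.
Intercept c from SP-1: 2294.9 − 2030.88 − 169.32 = 94.70.
At (1331, 1537): z_contact = 1675.82 + 194.51 + 94.70 = 1965.03 m.
Depth below ground = 2121.9 − 1965.03 = 156.9 m.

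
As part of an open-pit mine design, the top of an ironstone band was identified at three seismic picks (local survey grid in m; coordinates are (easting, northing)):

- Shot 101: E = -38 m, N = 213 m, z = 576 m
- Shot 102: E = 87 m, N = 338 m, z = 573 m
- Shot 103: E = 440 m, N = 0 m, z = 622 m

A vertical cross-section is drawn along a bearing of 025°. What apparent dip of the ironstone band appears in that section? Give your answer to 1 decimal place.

2.9°

Let the plane be z = a·E + b·N + c.
Shot 102−Shot 101: 125a + 125b = −3;  Shot 103−Shot 101: 478a − 213b = 46.
Solving gives a = 0.05917, b = −0.08317.
Unit vector along 025° is (sin 25°, cos 25°) = (0.4226, 0.9063).
Slope in that direction = a·(0.4226) + b·(0.9063) = −0.05037.
Apparent dip = arctan|0.05037| = 2.9° (true dip is 5.8°, so apparent ≤ true as expected).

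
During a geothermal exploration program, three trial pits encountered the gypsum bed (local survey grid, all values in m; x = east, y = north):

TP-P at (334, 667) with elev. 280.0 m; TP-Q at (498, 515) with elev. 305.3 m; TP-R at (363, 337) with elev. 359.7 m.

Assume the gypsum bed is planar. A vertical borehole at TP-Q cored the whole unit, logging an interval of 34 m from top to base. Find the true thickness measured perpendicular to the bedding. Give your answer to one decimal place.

Let the plane be z = a·x + b·y + c.
TP-Q−TP-P: 164a − 152b = 25.3;  TP-R−TP-P: 29a − 330b = 79.7.
Solving gives a = −0.07574, b = −0.24817.
|∇z| = √(a²+b²) = 0.25947, so dip δ = arctan(0.25947) = 14.55°.
True thickness = vertical thickness × cos δ = 34 × cos 14.55° = 32.9 m.

32.9 m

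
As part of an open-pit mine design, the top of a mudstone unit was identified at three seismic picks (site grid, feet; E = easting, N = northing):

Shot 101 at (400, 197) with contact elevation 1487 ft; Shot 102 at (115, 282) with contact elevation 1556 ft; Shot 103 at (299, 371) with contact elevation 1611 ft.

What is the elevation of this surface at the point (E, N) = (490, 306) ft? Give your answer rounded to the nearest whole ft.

1559 ft

Two edge vectors: Shot 101→Shot 102 = (-285, 85, 69), Shot 101→Shot 103 = (-101, 174, 124).
Normal n = (Shot 101→Shot 102) × (Shot 101→Shot 103) = (-1466, 28371, -41005).
So ∂z/∂E = −n_x/n_z = −0.03575 and ∂z/∂N = −n_y/n_z = 0.69189.
Intercept c from Shot 101: 1487 + 14.30 − 136.30 = 1365.00.
At (490, 306): z = −17.5 + 211.7 + 1365.00 = 1559.2 ft.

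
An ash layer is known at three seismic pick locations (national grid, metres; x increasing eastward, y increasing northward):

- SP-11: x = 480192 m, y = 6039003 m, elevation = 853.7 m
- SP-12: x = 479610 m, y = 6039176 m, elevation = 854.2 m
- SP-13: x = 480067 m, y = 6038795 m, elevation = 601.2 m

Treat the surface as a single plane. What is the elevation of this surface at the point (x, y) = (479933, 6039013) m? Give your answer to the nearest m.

785 m

Let the plane be z = a·x + b·y + c.
SP-12−SP-11: −582a + 173b = 0.5;  SP-13−SP-11: −125a − 208b = −252.5.
Solving gives a = 0.30542609, b = 1.03039297.
Then c = 853.7 − a·480192 − b·6039003 = −6368355.73.
At (479933, 6039013): z = 146584.1 + 6222556.6 − 6368355.73 = 784.9 m.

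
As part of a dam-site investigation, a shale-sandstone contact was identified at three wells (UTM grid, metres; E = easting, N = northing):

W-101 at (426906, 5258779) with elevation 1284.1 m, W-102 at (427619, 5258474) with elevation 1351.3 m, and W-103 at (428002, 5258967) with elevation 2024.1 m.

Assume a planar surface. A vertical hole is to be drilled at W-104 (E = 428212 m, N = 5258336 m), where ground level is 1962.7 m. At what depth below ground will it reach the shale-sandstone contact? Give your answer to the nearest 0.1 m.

Two edge vectors: W-101→W-102 = (713, -305, 67.2), W-101→W-103 = (1096, 188, 740).
Normal n = (W-101→W-102) × (W-101→W-103) = (-238333.6, -453968.8, 468324).
So ∂z/∂E = −n_x/n_z = 0.508907508 and ∂z/∂N = −n_y/n_z = 0.969347717.
Intercept c from W-101: 1284.1 − 217255.67 − 5097585.42 = −5313556.98.
At (428212, 5258336): z_contact = 217920.30 + 5097155.99 − 5313556.98 = 1519.31 m.
Depth below ground = 1962.7 − 1519.31 = 443.4 m.

443.4 m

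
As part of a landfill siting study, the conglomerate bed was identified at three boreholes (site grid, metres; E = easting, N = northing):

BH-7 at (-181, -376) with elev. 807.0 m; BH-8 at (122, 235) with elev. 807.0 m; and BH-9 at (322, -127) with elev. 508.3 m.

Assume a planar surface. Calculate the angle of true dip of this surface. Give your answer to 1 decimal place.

Let the plane be z = a·E + b·N + c.
BH-8−BH-7: 303a + 611b = 0;  BH-9−BH-7: 503a + 249b = −298.7.
Solving gives a = −0.78705, b = 0.39030.
Gradient magnitude |∇z| = √(a² + b²) = √(0.61945 + 0.15234) = 0.87851.
True dip = arctan(0.87851) = 41.3°, dipping toward ESE (azimuth ≈ 116°).

41.3°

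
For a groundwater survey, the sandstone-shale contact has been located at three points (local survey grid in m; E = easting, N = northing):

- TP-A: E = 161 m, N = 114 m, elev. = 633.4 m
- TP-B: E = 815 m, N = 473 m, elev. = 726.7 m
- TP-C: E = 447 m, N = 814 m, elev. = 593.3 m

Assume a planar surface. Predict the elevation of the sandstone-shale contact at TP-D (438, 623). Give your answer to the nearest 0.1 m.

Two edge vectors: TP-A→TP-B = (654, 359, 93.3), TP-A→TP-C = (286, 700, -40.1).
Normal n = (TP-A→TP-B) × (TP-A→TP-C) = (-79705.9, 52909.2, 355126).
So ∂z/∂E = −n_x/n_z = 0.22444 and ∂z/∂N = −n_y/n_z = −0.14899.
Intercept c from TP-A: 633.4 − 36.14 + 16.98 = 614.25.
At (438, 623): z = 98.3 − 92.8 + 614.25 = 619.7 m.

619.7 m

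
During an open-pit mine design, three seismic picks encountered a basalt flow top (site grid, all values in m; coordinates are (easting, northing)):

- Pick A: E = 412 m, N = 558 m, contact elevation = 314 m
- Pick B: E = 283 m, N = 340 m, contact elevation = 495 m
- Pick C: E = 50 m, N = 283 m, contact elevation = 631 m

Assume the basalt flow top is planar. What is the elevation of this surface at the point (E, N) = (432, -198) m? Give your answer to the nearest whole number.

734 m

Two edge vectors: Pick A→Pick B = (-129, -218, 181), Pick A→Pick C = (-362, -275, 317).
Normal n = (Pick A→Pick B) × (Pick A→Pick C) = (-19331, -24629, -43441).
So ∂z/∂E = −n_x/n_z = −0.44499 and ∂z/∂N = −n_y/n_z = −0.56695.
Intercept c from Pick A: 314 + 183.34 + 316.36 = 813.70.
At (432, -198): z = −192.2 + 112.3 + 813.70 = 733.7 m.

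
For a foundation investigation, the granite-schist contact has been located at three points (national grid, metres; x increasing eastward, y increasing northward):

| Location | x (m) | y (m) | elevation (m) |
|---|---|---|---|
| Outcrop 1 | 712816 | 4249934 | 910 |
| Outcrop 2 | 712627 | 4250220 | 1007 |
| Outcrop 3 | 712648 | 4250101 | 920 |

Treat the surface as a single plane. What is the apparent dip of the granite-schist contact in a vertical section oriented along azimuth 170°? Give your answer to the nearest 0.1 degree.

35.8°

Let the plane be z = a·x + b·y + c.
Outcrop 2−Outcrop 1: −189a + 286b = 97;  Outcrop 3−Outcrop 1: −168a + 167b = 10.
Solving gives a = 0.80916, b = 0.87389.
Unit vector along 170° is (sin 170°, cos 170°) = (0.1736, -0.9848).
Slope in that direction = a·(0.1736) + b·(-0.9848) = −0.72010.
Apparent dip = arctan|0.72010| = 35.8° (true dip is 50.0°, so apparent ≤ true as expected).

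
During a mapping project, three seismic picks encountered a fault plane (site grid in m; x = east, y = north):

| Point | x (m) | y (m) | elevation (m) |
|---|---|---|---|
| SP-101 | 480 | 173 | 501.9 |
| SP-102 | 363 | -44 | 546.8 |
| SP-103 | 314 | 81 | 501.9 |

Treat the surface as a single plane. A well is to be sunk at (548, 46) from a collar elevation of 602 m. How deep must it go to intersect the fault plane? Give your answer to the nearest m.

52 m

Two edge vectors: SP-101→SP-102 = (-117, -217, 44.9), SP-101→SP-103 = (-166, -92, 0).
Normal n = (SP-101→SP-102) × (SP-101→SP-103) = (4130.8, -7453.4, -25258).
So ∂z/∂x = −n_x/n_z = 0.16354 and ∂z/∂y = −n_y/n_z = −0.29509.
Intercept c from SP-101: 501.9 − 78.50 + 51.05 = 474.45.
At (548, 46): z_contact = 89.6 − 13.6 + 474.45 = 550.5 m.
Depth below ground = 602 − 550.5 = 52 m.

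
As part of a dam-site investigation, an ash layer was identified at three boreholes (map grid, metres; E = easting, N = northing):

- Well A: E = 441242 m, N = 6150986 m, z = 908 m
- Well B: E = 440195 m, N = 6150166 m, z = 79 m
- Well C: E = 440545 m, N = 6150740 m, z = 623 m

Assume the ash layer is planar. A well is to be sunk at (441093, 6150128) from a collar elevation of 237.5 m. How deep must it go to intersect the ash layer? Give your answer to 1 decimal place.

Two edge vectors: Well A→Well B = (-1047, -820, -829), Well A→Well C = (-697, -246, -285).
Normal n = (Well A→Well B) × (Well A→Well C) = (29766, 279418, -313978).
So ∂z/∂E = −n_x/n_z = 0.094802821 and ∂z/∂N = −n_y/n_z = 0.889928594.
Intercept c from Well A: 908 − 41830.99 − 5473938.32 = −5514861.31.
At (441093, 6150128): z_contact = 41816.86 + 5473174.76 − 5514861.31 = 130.32 m.
Depth below ground = 237.5 − 130.32 = 107.2 m.

107.2 m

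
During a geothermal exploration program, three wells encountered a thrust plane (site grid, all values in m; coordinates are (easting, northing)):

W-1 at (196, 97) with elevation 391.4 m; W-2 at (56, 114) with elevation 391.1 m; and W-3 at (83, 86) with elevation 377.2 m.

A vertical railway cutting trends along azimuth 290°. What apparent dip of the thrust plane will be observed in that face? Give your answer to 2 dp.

7.22°

Two edge vectors: W-1→W-2 = (-140, 17, -0.3), W-1→W-3 = (-113, -11, -14.2).
Normal n = (W-1→W-2) × (W-1→W-3) = (-244.7, -1954.1, 3461).
So ∂z/∂E = −n_x/n_z = 0.07070 and ∂z/∂N = −n_y/n_z = 0.56461.
Unit vector along 290° is (sin 290°, cos 290°) = (-0.9397, 0.3420).
Slope in that direction = a·(-0.9397) + b·(0.3420) = 0.12667.
Apparent dip = arctan|0.12667| = 7.22° (true dip is 29.6°, so apparent ≤ true as expected).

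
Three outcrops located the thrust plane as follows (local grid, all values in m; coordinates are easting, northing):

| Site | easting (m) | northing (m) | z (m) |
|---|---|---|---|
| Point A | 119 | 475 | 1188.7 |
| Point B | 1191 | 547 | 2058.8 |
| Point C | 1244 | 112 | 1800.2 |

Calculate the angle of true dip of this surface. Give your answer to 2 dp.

45.82°

Two edge vectors: Point A→Point B = (1072, 72, 870.1), Point A→Point C = (1125, -363, 611.5).
Normal n = (Point A→Point B) × (Point A→Point C) = (359874.3, 323334.5, -470136).
So ∂z/∂easting = −n_x/n_z = 0.76547 and ∂z/∂northing = −n_y/n_z = 0.68775.
Gradient magnitude |∇z| = √(a² + b²) = √(0.58594 + 0.47300) = 1.02905.
True dip = arctan(1.02905) = 45.82°, dipping toward SW (azimuth ≈ 228°).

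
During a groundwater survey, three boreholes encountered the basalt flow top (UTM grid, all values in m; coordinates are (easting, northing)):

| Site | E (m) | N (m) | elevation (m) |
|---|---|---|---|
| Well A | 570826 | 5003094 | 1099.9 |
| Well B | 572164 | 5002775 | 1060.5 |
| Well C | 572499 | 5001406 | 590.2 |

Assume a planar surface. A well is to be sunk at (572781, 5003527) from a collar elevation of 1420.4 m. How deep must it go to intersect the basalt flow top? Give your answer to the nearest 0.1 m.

Let the plane be z = a·E + b·N + c.
Well B−Well A: 1338a − 319b = −39.4;  Well C−Well A: 1673a − 1688b = −509.7.
Solving gives a = 0.055707285, b = 0.357167232.
Then c = 1099.9 − a·570826 − b·5003094 = −1817640.50.
At (572781, 5003527): z_contact = 31908.07 + 1787095.89 − 1817640.50 = 1363.46 m.
Depth below ground = 1420.4 − 1363.46 = 56.9 m.

56.9 m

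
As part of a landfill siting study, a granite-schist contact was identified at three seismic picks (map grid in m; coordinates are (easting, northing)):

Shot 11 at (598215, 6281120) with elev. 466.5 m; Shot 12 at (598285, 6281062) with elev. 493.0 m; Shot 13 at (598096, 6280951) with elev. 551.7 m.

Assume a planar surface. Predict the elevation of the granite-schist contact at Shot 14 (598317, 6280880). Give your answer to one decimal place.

Let the plane be z = a·E + b·N + c.
Shot 12−Shot 11: 70a − 58b = 26.5;  Shot 13−Shot 11: −119a − 169b = 85.2.
Solving gives a = −0.024722400, b = −0.486733931.
Then c = 466.5 − a·598215 − b·6281120 = 3072490.04.
At (598317, 6280880): z = −14791.8 − 3057117.4 + 3072490.04 = 580.8 m.

580.8 m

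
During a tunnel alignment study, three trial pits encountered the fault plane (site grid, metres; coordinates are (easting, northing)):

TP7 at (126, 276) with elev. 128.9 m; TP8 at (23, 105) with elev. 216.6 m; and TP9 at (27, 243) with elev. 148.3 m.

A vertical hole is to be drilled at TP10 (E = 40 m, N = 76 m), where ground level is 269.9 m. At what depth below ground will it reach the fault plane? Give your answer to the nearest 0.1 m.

Two edge vectors: TP7→TP8 = (-103, -171, 87.7), TP7→TP9 = (-99, -33, 19.4).
Normal n = (TP7→TP8) × (TP7→TP9) = (-423.3, -6684.1, -13530).
So ∂z/∂E = −n_x/n_z = −0.03129 and ∂z/∂N = −n_y/n_z = −0.49402.
Intercept c from TP7: 128.9 + 3.94 + 136.35 = 269.19.
At (40, 76): z_contact = −1.25 − 37.55 + 269.19 = 230.39 m.
Depth below ground = 269.9 − 230.39 = 39.5 m.

39.5 m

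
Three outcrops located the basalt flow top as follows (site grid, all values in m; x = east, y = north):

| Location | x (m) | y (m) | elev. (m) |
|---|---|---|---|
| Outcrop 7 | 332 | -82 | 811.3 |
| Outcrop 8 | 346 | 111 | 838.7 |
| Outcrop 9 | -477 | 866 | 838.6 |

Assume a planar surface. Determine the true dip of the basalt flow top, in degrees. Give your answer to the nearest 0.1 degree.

10.2°

Let the plane be z = a·x + b·y + c.
Outcrop 8−Outcrop 7: 14a + 193b = 27.4;  Outcrop 9−Outcrop 7: −809a + 948b = 27.3.
Solving gives a = 0.12223, b = 0.13310.
Gradient magnitude |∇z| = √(a² + b²) = √(0.01494 + 0.01772) = 0.18071.
True dip = arctan(0.18071) = 10.2°, dipping toward SW (azimuth ≈ 223°).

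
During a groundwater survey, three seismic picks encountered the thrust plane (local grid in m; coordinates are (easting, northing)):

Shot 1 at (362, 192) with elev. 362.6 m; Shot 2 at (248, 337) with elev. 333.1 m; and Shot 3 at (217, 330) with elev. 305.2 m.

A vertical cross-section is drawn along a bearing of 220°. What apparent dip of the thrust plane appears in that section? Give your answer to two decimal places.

40.18°

Two edge vectors: Shot 1→Shot 2 = (-114, 145, -29.5), Shot 1→Shot 3 = (-145, 138, -57.4).
Normal n = (Shot 1→Shot 2) × (Shot 1→Shot 3) = (-4252, -2266.1, 5293).
So ∂z/∂E = −n_x/n_z = 0.80333 and ∂z/∂N = −n_y/n_z = 0.42813.
Unit vector along 220° is (sin 220°, cos 220°) = (-0.6428, -0.7660).
Slope in that direction = a·(-0.6428) + b·(-0.7660) = −0.84434.
Apparent dip = arctan|0.84434| = 40.18° (true dip is 42.3°, so apparent ≤ true as expected).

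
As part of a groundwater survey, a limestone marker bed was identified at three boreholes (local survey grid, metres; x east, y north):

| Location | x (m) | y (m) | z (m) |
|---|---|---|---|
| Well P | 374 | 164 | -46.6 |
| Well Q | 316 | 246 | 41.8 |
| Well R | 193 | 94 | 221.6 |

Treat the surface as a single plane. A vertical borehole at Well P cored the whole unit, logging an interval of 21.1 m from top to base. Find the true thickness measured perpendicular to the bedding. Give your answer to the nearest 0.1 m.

11.8 m

Two edge vectors: Well P→Well Q = (-58, 82, 88.4), Well P→Well R = (-181, -70, 268.2).
Normal n = (Well P→Well Q) × (Well P→Well R) = (28180.4, -444.8, 18902).
So ∂z/∂x = −n_x/n_z = −1.49087 and ∂z/∂y = −n_y/n_z = 0.02353.
|∇z| = √(a²+b²) = 1.49105, so dip δ = arctan(1.49105) = 56.15°.
True thickness = vertical thickness × cos δ = 21.1 × cos 56.15° = 11.8 m.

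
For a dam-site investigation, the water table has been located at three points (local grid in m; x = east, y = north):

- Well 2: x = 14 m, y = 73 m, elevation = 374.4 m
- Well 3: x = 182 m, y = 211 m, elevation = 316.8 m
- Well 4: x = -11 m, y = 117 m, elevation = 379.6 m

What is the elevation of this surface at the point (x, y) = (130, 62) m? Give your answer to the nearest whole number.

340 m

Two edge vectors: Well 2→Well 3 = (168, 138, -57.6), Well 2→Well 4 = (-25, 44, 5.2).
Normal n = (Well 2→Well 3) × (Well 2→Well 4) = (3252, 566.4, 10842).
So ∂z/∂x = −n_x/n_z = −0.29994 and ∂z/∂y = −n_y/n_z = −0.05224.
Intercept c from Well 2: 374.4 + 4.20 + 3.81 = 382.41.
At (130, 62): z = −39.0 − 3.2 + 382.41 = 340.2 m.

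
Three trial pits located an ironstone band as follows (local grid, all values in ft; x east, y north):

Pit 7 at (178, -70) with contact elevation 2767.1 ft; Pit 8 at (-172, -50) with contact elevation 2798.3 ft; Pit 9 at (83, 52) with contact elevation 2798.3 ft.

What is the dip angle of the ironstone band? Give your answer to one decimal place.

Two edge vectors: Pit 7→Pit 8 = (-350, 20, 31.2), Pit 7→Pit 9 = (-95, 122, 31.2).
Normal n = (Pit 7→Pit 8) × (Pit 7→Pit 9) = (-3182.4, 7956, -40800).
So ∂z/∂x = −n_x/n_z = −0.07800 and ∂z/∂y = −n_y/n_z = 0.19500.
Gradient magnitude |∇z| = √(a² + b²) = √(0.00608 + 0.03803) = 0.21002.
True dip = arctan(0.21002) = 11.9°, dipping toward SSE (azimuth ≈ 158°).

11.9°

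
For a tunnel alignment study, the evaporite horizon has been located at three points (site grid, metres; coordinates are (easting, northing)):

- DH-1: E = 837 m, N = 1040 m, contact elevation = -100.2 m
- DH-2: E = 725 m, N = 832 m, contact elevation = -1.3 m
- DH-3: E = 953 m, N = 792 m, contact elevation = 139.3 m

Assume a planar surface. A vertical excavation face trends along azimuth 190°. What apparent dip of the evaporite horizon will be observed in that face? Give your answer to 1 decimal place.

32.7°

Two edge vectors: DH-1→DH-2 = (-112, -208, 98.9), DH-1→DH-3 = (116, -248, 239.5).
Normal n = (DH-1→DH-2) × (DH-1→DH-3) = (-25288.8, 38296.4, 51904).
So ∂z/∂E = −n_x/n_z = 0.48722 and ∂z/∂N = −n_y/n_z = −0.73783.
Unit vector along 190° is (sin 190°, cos 190°) = (-0.1736, -0.9848).
Slope in that direction = a·(-0.1736) + b·(-0.9848) = 0.64202.
Apparent dip = arctan|0.64202| = 32.7° (true dip is 41.5°, so apparent ≤ true as expected).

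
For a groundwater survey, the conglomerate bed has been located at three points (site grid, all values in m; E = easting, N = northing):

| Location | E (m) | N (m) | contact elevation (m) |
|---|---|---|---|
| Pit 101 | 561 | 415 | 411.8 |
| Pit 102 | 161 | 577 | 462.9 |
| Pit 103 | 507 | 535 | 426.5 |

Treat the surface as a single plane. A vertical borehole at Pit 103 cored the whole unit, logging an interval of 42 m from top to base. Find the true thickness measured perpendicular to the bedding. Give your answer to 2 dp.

Let the plane be z = a·E + b·N + c.
Pit 102−Pit 101: −400a + 162b = 51.1;  Pit 103−Pit 101: −54a + 120b = 14.7.
Solving gives a = −0.09555, b = 0.07950.
|∇z| = √(a²+b²) = 0.12430, so dip δ = arctan(0.12430) = 7.09°.
True thickness = vertical thickness × cos δ = 42 × cos 7.09° = 41.68 m.

41.68 m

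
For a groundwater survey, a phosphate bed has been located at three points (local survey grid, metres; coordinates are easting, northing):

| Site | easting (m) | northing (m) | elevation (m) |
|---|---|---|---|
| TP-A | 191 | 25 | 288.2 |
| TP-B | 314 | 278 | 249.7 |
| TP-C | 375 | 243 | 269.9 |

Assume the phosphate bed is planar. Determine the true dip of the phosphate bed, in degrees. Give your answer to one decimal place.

17.2°

Let the plane be z = a·easting + b·northing + c.
TP-B−TP-A: 123a + 253b = −38.5;  TP-C−TP-A: 184a + 218b = −18.3.
Solving gives a = 0.19065, b = −0.24486.
Gradient magnitude |∇z| = √(a² + b²) = √(0.03635 + 0.05996) = 0.31033.
True dip = arctan(0.31033) = 17.2°, dipping toward NW (azimuth ≈ 322°).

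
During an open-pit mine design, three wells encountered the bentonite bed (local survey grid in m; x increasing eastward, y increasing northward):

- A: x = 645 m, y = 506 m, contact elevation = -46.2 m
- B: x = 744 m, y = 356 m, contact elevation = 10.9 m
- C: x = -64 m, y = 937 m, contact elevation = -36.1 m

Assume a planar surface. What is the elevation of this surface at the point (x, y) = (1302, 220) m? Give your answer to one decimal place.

-129.4 m

Let the plane be z = a·x + b·y + c.
B−A: 99a − 150b = 57.1;  C−A: −709a + 431b = 10.1.
Solving gives a = −0.410250, b = −0.651431.
Then c = -46.2 − a·645 − b·506 = 548.04.
At (1302, 220): z = −534.1 − 143.3 + 548.04 = -129.4 m.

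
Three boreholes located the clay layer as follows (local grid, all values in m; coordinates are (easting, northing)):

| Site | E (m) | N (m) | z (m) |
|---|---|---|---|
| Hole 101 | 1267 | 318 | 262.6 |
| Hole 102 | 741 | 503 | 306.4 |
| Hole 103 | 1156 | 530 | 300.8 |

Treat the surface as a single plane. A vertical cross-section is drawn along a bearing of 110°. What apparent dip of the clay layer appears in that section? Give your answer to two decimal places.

Two edge vectors: Hole 101→Hole 102 = (-526, 185, 43.8), Hole 101→Hole 103 = (-111, 212, 38.2).
Normal n = (Hole 101→Hole 102) × (Hole 101→Hole 103) = (-2218.6, 15231.4, -90977).
So ∂z/∂E = −n_x/n_z = −0.02439 and ∂z/∂N = −n_y/n_z = 0.16742.
Unit vector along 110° is (sin 110°, cos 110°) = (0.9397, -0.3420).
Slope in that direction = a·(0.9397) + b·(-0.3420) = −0.08018.
Apparent dip = arctan|0.08018| = 4.58° (true dip is 9.6°, so apparent ≤ true as expected).

4.58°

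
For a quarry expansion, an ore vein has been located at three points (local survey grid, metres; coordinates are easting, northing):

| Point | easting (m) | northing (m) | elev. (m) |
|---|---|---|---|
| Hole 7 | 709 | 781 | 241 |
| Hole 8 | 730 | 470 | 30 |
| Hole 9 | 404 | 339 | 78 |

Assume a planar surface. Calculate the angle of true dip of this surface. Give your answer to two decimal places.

Let the plane be z = a·easting + b·northing + c.
Hole 8−Hole 7: 21a − 311b = −211;  Hole 9−Hole 7: −305a − 442b = −163.
Solving gives a = −0.40878, b = 0.65085.
Gradient magnitude |∇z| = √(a² + b²) = √(0.16710 + 0.42361) = 0.76858.
True dip = arctan(0.76858) = 37.55°, dipping toward SSE (azimuth ≈ 148°).

37.55°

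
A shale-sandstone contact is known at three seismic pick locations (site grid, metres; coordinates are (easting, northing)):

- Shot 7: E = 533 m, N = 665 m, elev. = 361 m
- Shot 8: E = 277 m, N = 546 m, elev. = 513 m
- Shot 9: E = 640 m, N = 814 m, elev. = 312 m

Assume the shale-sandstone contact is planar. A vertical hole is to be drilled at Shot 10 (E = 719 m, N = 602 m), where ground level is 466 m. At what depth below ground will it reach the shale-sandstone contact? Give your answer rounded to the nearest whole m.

Let the plane be z = a·E + b·N + c.
Shot 8−Shot 7: −256a − 119b = 152;  Shot 9−Shot 7: 107a + 149b = −49.
Solving gives a = −0.66180, b = 0.14639.
Then c = 361 − a·533 − b·665 = 616.39.
At (719, 602): z_contact = −475.8 + 88.1 + 616.39 = 228.7 m.
Depth below ground = 466 − 228.7 = 237 m.

237 m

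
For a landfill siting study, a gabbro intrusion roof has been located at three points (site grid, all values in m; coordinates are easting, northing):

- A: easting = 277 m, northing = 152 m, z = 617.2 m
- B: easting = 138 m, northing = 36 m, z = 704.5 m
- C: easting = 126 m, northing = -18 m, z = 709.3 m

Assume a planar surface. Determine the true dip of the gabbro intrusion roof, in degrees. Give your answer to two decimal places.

34.33°

Two edge vectors: A→B = (-139, -116, 87.3), A→C = (-151, -170, 92.1).
Normal n = (A→B) × (A→C) = (4157.4, -380.4, 6114).
So ∂z/∂easting = −n_x/n_z = −0.67998 and ∂z/∂northing = −n_y/n_z = 0.06222.
Gradient magnitude |∇z| = √(a² + b²) = √(0.46237 + 0.00387) = 0.68282.
True dip = arctan(0.68282) = 34.33°, dipping toward E (azimuth ≈ 095°).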